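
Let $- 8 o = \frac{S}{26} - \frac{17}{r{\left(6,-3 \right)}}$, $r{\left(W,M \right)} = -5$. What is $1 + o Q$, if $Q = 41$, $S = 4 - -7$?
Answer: $- \frac{19337}{1040} \approx -18.593$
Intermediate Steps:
$S = 11$ ($S = 4 + 7 = 11$)
$o = - \frac{497}{1040}$ ($o = - \frac{\frac{11}{26} - \frac{17}{-5}}{8} = - \frac{11 \cdot \frac{1}{26} - - \frac{17}{5}}{8} = - \frac{\frac{11}{26} + \frac{17}{5}}{8} = \left(- \frac{1}{8}\right) \frac{497}{130} = - \frac{497}{1040} \approx -0.47788$)
$1 + o Q = 1 - \frac{20377}{1040} = - \frac{19337}{1040}$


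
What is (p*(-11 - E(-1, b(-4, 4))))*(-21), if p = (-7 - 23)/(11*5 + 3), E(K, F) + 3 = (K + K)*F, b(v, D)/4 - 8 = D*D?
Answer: 57960/29 ≈ 1998.6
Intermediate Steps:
b(v, D) = 32 + 4*D**2 (b(v, D) = 32 + 4*(D*D) = 32 + 4*D**2)
E(K, F) = -3 + 2*F*K (E(K, F) = -3 + (K + K)*F = -3 + (2*K)*F = -3 + 2*F*K)
p = -15/29 (p = -30/(55 + 3) = -30/58 = -30*1/58 = -15/29 ≈ -0.51724)
(p*(-11 - E(-1, b(-4, 4))))*(-21) = -15*(-11 - (-3 + 2*(32 + 4*4**2)*(-1)))/29*(-21) = -15*(-11 - (-3 + 2*(32 + 4*16)*(-1)))/29*(-21) = -15*(-11 - (-3 + 2*(32 + 64)*(-1)))/29*(-21) = -15*(-11 - (-3 + 2*96*(-1)))/29*(-21) = -15*(-11 - (-3 - 192))/29*(-21) = -15*(-11 - 1*(-195))/29*(-21) = -15*(-11 + 195)/29*(-21) = -15/29*184*(-21) = -2760/29*(-21) = 57960/29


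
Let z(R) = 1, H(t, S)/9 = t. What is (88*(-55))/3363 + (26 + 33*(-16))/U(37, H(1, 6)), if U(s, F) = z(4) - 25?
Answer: 87337/4484 ≈ 19.477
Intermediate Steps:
H(t, S) = 9*t
U(s, F) = -24 (U(s, F) = 1 - 25 = -24)
(88*(-55))/3363 + (26 + 33*(-16))/U(37, H(1, 6)) = (88*(-55))/3363 + (26 + 33*(-16))/(-24) = -4840*1/3363 + (26 - 528)*(-1/24) = -4840/3363 - 502*(-1/24) = -4840/3363 + 251/12 = 87337/4484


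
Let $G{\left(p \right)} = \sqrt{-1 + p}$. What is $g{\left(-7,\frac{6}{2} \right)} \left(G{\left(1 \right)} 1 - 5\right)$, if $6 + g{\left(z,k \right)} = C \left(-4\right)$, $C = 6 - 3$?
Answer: $90$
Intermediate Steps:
$C = 3$
$g{\left(z,k \right)} = -18$ ($g{\left(z,k \right)} = -6 + 3 \left(-4\right) = -6 - 12 = -18$)
$g{\left(-7,\frac{6}{2} \right)} \left(G{\left(1 \right)} 1 - 5\right) = - 18 \left(\sqrt{-1 + 1} \cdot 1 - 5\right) = - 18 \left(\sqrt{0} \cdot 1 - 5\right) = - 18 \left(0 \cdot 1 - 5\right) = - 18 \left(0 - 5\right) = \left(-18\right) \left(-5\right) = 90$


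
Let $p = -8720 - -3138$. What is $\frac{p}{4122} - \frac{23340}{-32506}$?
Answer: $- \frac{21310253}{33497433} \approx -0.63618$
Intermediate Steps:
$p = -5582$ ($p = -8720 + 3138 = -5582$)
$\frac{p}{4122} - \frac{23340}{-32506} = - \frac{5582}{4122} - \frac{23340}{-32506} = \left(-5582\right) \frac{1}{4122} - - \frac{11670}{16253} = - \frac{2791}{2061} + \frac{11670}{16253} = - \frac{21310253}{33497433}$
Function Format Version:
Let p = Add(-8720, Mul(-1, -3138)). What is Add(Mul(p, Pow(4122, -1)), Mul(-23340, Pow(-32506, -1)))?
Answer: Rational(-21310253, 33497433) ≈ -0.63618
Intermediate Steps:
p = -5582 (p = Add(-8720, 3138) = -5582)
Add(Mul(p, Pow(4122, -1)), Mul(-23340, Pow(-32506, -1))) = Add(Mul(-5582, Pow(4122, -1)), Mul(-23340, Pow(-32506, -1))) = Add(Mul(-5582, Rational(1, 4122)), Mul(-23340, Rational(-1, 32506))) = Add(Rational(-2791, 2061), Rational(11670, 16253)) = Rational(-21310253, 33497433)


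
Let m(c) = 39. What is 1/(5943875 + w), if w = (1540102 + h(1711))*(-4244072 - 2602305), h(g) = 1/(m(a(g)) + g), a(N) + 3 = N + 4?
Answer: -1750/18452197698359627 ≈ -9.4840e-14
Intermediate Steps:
a(N) = 1 + N (a(N) = -3 + (N + 4) = -3 + (4 + N) = 1 + N)
h(g) = 1/(39 + g)
w = -18452208100140877/1750 (w = (1540102 + 1/(39 + 1711))*(-4244072 - 2602305) = (1540102 + 1/1750)*(-6846377) = (2695178501/1750)*(-6846377) = -18452208100140877/1750 ≈ -1.0544e+13)
1/(5943875 + w) = 1/(5943875 - 18452208100140877/1750) = 1/(-18452197698359627/1750) = -1750/18452197698359627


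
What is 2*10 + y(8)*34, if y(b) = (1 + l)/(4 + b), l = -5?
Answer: 26/3 ≈ 8.6667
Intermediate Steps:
y(b) = -4/(4 + b) (y(b) = (1 - 5)/(4 + b) = -4/(4 + b))
2*10 + y(8)*34 = 2*10 - 4/(4 + 8)*34 = 20 - 4/12*34 = 20 - 4*1/12*34 = 20 - ⅓*34 = 20 - 34/3 = 26/3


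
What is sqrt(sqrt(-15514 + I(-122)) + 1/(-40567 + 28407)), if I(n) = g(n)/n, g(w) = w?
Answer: sqrt(-190 + 2310400*I*sqrt(15513))/1520 ≈ 7.8915 + 7.8915*I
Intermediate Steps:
I(n) = 1 (I(n) = n/n = 1)
sqrt(sqrt(-15514 + I(-122)) + 1/(-40567 + 28407)) = sqrt(sqrt(-15514 + 1) + 1/(-40567 + 28407)) = sqrt(sqrt(-15513) + 1/(-12160)) = sqrt(I*sqrt(15513) - 1/12160) = sqrt(-1/12160 + I*sqrt(15513))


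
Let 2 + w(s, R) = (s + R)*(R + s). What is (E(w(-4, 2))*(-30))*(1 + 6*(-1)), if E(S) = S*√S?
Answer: 300*√2 ≈ 424.26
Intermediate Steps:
w(s, R) = -2 + (R + s)² (w(s, R) = -2 + (s + R)*(R + s) = -2 + (R + s)*(R + s) = -2 + (R + s)²)
E(S) = S^(3/2)
(E(w(-4, 2))*(-30))*(1 + 6*(-1)) = ((-2 + (2 - 4)²)^(3/2)*(-30))*(1 + 6*(-1)) = ((-2 + (-2)²)^(3/2)*(-30))*(1 - 6) = ((-2 + 4)^(3/2)*(-30))*(-5) = (2^(3/2)*(-30))*(-5) = ((2*√2)*(-30))*(-5) = -60*√2*(-5) = 300*√2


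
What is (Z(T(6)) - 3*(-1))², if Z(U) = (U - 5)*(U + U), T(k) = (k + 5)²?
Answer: 788205625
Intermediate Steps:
T(k) = (5 + k)²
Z(U) = 2*U*(-5 + U) (Z(U) = (-5 + U)*(2*U) = 2*U*(-5 + U))
(Z(T(6)) - 3*(-1))² = (2*(5 + 6)²*(-5 + (5 + 6)²) - 3*(-1))² = (2*11²*(-5 + 11²) + 3)² = (2*121*(-5 + 121) + 3)² = (2*121*116 + 3)² = (28072 + 3)² = 28075² = 788205625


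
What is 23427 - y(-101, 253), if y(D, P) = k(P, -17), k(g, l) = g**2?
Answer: -40582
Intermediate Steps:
y(D, P) = P**2
23427 - y(-101, 253) = 23427 - 1*253**2 = 23427 - 1*64009 = 23427 - 64009 = -40582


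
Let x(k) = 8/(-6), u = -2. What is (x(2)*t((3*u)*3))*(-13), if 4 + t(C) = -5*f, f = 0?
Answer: -208/3 ≈ -69.333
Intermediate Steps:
t(C) = -4 (t(C) = -4 - 5*0 = -4 + 0 = -4)
x(k) = -4/3 (x(k) = 8*(-⅙) = -4/3)
(x(2)*t((3*u)*3))*(-13) = -4/3*(-4)*(-13) = (16/3)*(-13) = -208/3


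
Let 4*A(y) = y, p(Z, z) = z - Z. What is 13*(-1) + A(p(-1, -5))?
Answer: -14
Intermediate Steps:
A(y) = y/4
13*(-1) + A(p(-1, -5)) = 13*(-1) + (-5 - 1*(-1))/4 = -13 + (-5 + 1)/4 = -13 + (1/4)*(-4) = -13 - 1 = -14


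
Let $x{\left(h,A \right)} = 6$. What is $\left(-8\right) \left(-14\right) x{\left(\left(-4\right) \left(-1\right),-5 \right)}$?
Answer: $672$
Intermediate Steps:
$\left(-8\right) \left(-14\right) x{\left(\left(-4\right) \left(-1\right),-5 \right)} = \left(-8\right) \left(-14\right) 6 = 112 \cdot 6 = 672$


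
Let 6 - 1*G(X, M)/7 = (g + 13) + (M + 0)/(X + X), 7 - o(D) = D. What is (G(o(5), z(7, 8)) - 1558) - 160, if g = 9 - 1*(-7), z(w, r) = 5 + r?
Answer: -7607/4 ≈ -1901.8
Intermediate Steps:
g = 16 (g = 9 + 7 = 16)
o(D) = 7 - D
G(X, M) = -161 - 7*M/(2*X) (G(X, M) = 42 - 7*((16 + 13) + (M + 0)/(X + X)) = 42 - 7*(29 + M/((2*X))) = 42 - 7*(29 + M*(1/(2*X))) = 42 - 7*(29 + M/(2*X)) = 42 + (-203 - 7*M/(2*X)) = -161 - 7*M/(2*X))
(G(o(5), z(7, 8)) - 1558) - 160 = ((-161 - 7*(5 + 8)/(2*(7 - 1*5))) - 1558) - 160 = ((-161 - 7/2*13/(7 - 5)) - 1558) - 160 = ((-161 - 7/2*13/2) - 1558) - 160 = ((-161 - 7/2*13*1/2) - 1558) - 160 = ((-161 - 91/4) - 1558) - 160 = (-735/4 - 1558) - 160 = -6967/4 - 160 = -7607/4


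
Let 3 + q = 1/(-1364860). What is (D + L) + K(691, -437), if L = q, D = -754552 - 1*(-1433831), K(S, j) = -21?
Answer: 927087979299/1364860 ≈ 6.7926e+5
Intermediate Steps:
D = 679279 (D = -754552 + 1433831 = 679279)
q = -4094581/1364860 (q = -3 + 1/(-1364860) = -3 - 1/1364860 = -4094581/1364860 ≈ -3.0000)
L = -4094581/1364860 ≈ -3.0000
(D + L) + K(691, -437) = (679279 - 4094581/1364860) - 21 = 927116641359/1364860 - 21 = 927087979299/1364860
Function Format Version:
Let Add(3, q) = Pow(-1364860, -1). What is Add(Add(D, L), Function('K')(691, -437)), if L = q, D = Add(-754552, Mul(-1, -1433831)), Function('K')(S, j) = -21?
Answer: Rational(927087979299, 1364860) ≈ 6.7926e+5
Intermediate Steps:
D = 679279 (D = Add(-754552, 1433831) = 679279)
q = Rational(-4094581, 1364860) (q = Add(-3, Pow(-1364860, -1)) = Add(-3, Rational(-1, 1364860)) = Rational(-4094581, 1364860) ≈ -3.0000)
L = Rational(-4094581, 1364860) ≈ -3.0000
Add(Add(D, L), Function('K')(691, -437)) = Add(Add(679279, Rational(-4094581, 1364860)), -21) = Add(Rational(927116641359, 1364860), -21) = Rational(927087979299, 1364860)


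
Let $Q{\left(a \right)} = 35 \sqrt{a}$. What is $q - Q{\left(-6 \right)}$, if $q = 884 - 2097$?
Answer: $-1213 - 35 i \sqrt{6} \approx -1213.0 - 85.732 i$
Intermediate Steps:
$q = -1213$
$q - Q{\left(-6 \right)} = -1213 - 35 \sqrt{-6} = -1213 - 35 i \sqrt{6}$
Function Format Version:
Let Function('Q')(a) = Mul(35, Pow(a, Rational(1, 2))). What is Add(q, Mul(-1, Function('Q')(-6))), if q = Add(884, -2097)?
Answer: Add(-1213, Mul(-35, I, Pow(6, Rational(1, 2)))) ≈ Add(-1213.0, Mul(-85.732, I))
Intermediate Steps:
q = -1213
Add(q, Mul(-1, Function('Q')(-6))) = Add(-1213, Mul(-1, Mul(35, Pow(-6, Rational(1, 2))))) = Add(-1213, Mul(-1, Mul(35, Mul(I, Pow(6, Rational(1, 2)))))) = Add(-1213, Mul(-1, Mul(35, I, Pow(6, Rational(1, 2))))) = Add(-1213, Mul(-35, I, Pow(6, Rational(1, 2))))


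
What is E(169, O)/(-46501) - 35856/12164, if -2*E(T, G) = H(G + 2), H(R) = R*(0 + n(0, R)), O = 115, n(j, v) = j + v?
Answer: -60926283/21755314 ≈ -2.8005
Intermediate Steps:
H(R) = R**2 (H(R) = R*(0 + (0 + R)) = R*(0 + R) = R*R = R**2)
E(T, G) = -(2 + G)**2/2 (E(T, G) = -(G + 2)**2/2 = -(2 + G)**2/2)
E(169, O)/(-46501) - 35856/12164 = -(2 + 115)**2/2/(-46501) - 35856/12164 = -1/2*117**2*(-1/46501) - 35856*1/12164 = -1/2*13689*(-1/46501) - 8964/3041 = -13689/2*(-1/46501) - 8964/3041 = 1053/7154 - 8964/3041 = -60926283/21755314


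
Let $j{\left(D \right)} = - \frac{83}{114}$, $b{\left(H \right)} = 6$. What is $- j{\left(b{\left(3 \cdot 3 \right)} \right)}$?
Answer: $\frac{83}{114} \approx 0.72807$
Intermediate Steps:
$j{\left(D \right)} = - \frac{83}{114}$ ($j{\left(D \right)} = \left(-83\right) \frac{1}{114} = - \frac{83}{114}$)
$- j{\left(b{\left(3 \cdot 3 \right)} \right)} = \left(-1\right) \left(- \frac{83}{114}\right) = \frac{83}{114}$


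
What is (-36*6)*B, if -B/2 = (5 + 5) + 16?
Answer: 11232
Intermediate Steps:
B = -52 (B = -2*((5 + 5) + 16) = -2*(10 + 16) = -2*26 = -52)
(-36*6)*B = -36*6*(-52) = -216*(-52) = 11232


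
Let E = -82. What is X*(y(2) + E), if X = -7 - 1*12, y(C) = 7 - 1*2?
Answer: 1463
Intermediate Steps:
y(C) = 5 (y(C) = 7 - 2 = 5)
X = -19 (X = -7 - 12 = -19)
X*(y(2) + E) = -19*(5 - 82) = -19*(-77) = 1463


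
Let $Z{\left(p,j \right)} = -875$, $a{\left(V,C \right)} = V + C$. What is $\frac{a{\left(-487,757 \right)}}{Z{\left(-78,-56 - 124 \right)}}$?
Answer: $- \frac{54}{175} \approx -0.30857$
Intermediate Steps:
$a{\left(V,C \right)} = C + V$
$\frac{a{\left(-487,757 \right)}}{Z{\left(-78,-56 - 124 \right)}} = \frac{757 - 487}{-875} = 270 \left(- \frac{1}{875}\right) = - \frac{54}{175}$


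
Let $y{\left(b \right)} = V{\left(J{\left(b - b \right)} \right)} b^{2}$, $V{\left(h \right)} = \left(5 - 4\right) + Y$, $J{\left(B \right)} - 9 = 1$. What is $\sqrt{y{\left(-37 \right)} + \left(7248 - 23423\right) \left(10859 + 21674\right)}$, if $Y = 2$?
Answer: $4 i \sqrt{32888573} \approx 22939.0 i$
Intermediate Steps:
$J{\left(B \right)} = 10$ ($J{\left(B \right)} = 9 + 1 = 10$)
$V{\left(h \right)} = 3$ ($V{\left(h \right)} = \left(5 - 4\right) + 2 = 1 + 2 = 3$)
$y{\left(b \right)} = 3 b^{2}$
$\sqrt{y{\left(-37 \right)} + \left(7248 - 23423\right) \left(10859 + 21674\right)} = \sqrt{3 \left(-37\right)^{2} + \left(7248 - 23423\right) \left(10859 + 21674\right)} = \sqrt{3 \cdot 1369 - 526221275} = \sqrt{4107 - 526221275} = \sqrt{-526217168} = 4 i \sqrt{32888573}$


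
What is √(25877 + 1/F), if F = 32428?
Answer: 7*√1147394631/1474 ≈ 160.86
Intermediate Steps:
√(25877 + 1/F) = √(25877 + 1/32428) = √(839139357/32428) = 7*√1147394631/1474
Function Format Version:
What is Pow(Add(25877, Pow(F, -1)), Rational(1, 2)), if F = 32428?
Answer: Mul(Rational(7, 1474), Pow(1147394631, Rational(1, 2))) ≈ 160.86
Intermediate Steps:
Pow(Add(25877, Pow(F, -1)), Rational(1, 2)) = Pow(Add(25877, Pow(32428, -1)), Rational(1, 2)) = Pow(Add(25877, Rational(1, 32428)), Rational(1, 2)) = Pow(Rational(839139357, 32428), Rational(1, 2)) = Mul(Rational(7, 1474), Pow(1147394631, Rational(1, 2)))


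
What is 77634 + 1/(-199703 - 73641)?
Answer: 21220788095/273344 ≈ 77634.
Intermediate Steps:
77634 + 1/(-199703 - 73641) = 77634 + 1/(-273344) = 77634 - 1/273344 = 21220788095/273344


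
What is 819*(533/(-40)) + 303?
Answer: -424407/40 ≈ -10610.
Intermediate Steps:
819*(533/(-40)) + 303 = 819*(533*(-1/40)) + 303 = 819*(-533/40) + 303 = -436527/40 + 303 = -424407/40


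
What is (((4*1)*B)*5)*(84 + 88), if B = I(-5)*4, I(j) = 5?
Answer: 68800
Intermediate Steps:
B = 20 (B = 5*4 = 20)
(((4*1)*B)*5)*(84 + 88) = (((4*1)*20)*5)*(84 + 88) = ((4*20)*5)*172 = (80*5)*172 = 400*172 = 68800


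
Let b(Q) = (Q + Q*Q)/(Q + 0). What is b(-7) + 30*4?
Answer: 114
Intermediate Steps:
b(Q) = (Q + Q²)/Q
b(-7) + 30*4 = (1 - 7) + 30*4 = -6 + 120 = 114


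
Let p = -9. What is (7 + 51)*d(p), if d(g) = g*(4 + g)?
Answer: 2610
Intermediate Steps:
(7 + 51)*d(p) = (7 + 51)*(-9*(4 - 9)) = 58*(-9*(-5)) = 58*45 = 2610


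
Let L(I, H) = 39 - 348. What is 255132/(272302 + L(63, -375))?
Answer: 255132/271993 ≈ 0.93801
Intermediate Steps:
L(I, H) = -309
255132/(272302 + L(63, -375)) = 255132/(272302 - 309) = 255132/271993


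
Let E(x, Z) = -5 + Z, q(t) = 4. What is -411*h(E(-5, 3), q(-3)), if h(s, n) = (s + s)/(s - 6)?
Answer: -411/2 ≈ -205.50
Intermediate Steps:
h(s, n) = 2*s/(-6 + s) (h(s, n) = (2*s)/(-6 + s) = 2*s/(-6 + s))
-411*h(E(-5, 3), q(-3)) = -822*(-5 + 3)/(-6 + (-5 + 3)) = -822*(-2)/(-6 - 2) = -822*(-2)/(-8) = -822*(-2)*(-1)/8 = -411*1/2 = -411/2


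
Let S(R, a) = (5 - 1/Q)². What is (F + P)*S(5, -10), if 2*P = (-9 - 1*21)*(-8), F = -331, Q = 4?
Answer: -76171/16 ≈ -4760.7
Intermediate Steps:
S(R, a) = 361/16 (S(R, a) = (5 - 1/4)² = (5 - 1*¼)² = (5 - ¼)² = (19/4)² = 361/16)
P = 120 (P = ((-9 - 1*21)*(-8))/2 = ((-9 - 21)*(-8))/2 = (-30*(-8))/2 = (½)*240 = 120)
(F + P)*S(5, -10) = (-331 + 120)*(361/16) = -211*361/16 = -76171/16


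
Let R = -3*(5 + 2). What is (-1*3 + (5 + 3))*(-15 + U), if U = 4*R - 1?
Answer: -500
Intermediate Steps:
R = -21 (R = -3*7 = -21)
U = -85 (U = 4*(-21) - 1 = -84 - 1 = -85)
(-1*3 + (5 + 3))*(-15 + U) = (-1*3 + (5 + 3))*(-15 - 85) = (-3 + 8)*(-100) = 5*(-100) = -500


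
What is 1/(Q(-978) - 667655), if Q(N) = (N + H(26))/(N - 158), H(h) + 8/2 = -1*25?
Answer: -1136/758455073 ≈ -1.4978e-6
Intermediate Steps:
H(h) = -29 (H(h) = -4 - 1*25 = -4 - 25 = -29)
Q(N) = (-29 + N)/(-158 + N) (Q(N) = (N - 29)/(N - 158) = (-29 + N)/(-158 + N))
1/(Q(-978) - 667655) = 1/((-29 - 978)/(-158 - 978) - 667655) = 1/(-1007/(-1136) - 667655) = 1/(-1/1136*(-1007) - 667655) = 1/(1007/1136 - 667655) = 1/(-758455073/1136) = -1136/758455073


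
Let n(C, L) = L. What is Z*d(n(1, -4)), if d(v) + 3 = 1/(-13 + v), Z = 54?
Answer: -2808/17 ≈ -165.18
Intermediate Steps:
d(v) = -3 + 1/(-13 + v)
Z*d(n(1, -4)) = 54*((40 - 3*(-4))/(-13 - 4)) = 54*((40 + 12)/(-17)) = 54*(-1/17*52) = 54*(-52/17) = -2808/17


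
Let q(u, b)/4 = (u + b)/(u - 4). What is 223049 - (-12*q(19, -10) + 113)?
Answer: 1114824/5 ≈ 2.2296e+5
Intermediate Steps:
q(u, b) = 4*(b + u)/(-4 + u) (q(u, b) = 4*((u + b)/(u - 4)) = 4*((b + u)/(-4 + u)) = 4*(b + u)/(-4 + u))
223049 - (-12*q(19, -10) + 113) = 223049 - (-48*(-10 + 19)/(-4 + 19) + 113) = 223049 - (-48*9/15 + 113) = 223049 - (-12*12/5 + 113) = 223049 - (-144/5 + 113) = 223049 - 1*421/5 = 223049 - 421/5 = 1114824/5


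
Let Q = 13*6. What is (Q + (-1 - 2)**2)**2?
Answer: 7569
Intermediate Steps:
Q = 78
(Q + (-1 - 2)**2)**2 = (78 + (-1 - 2)**2)**2 = (78 + (-3)**2)**2 = (78 + 9)**2 = 87**2 = 7569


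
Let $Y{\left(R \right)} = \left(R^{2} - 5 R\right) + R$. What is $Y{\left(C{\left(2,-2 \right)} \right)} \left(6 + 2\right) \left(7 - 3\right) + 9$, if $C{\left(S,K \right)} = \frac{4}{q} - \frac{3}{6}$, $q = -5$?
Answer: $\frac{5737}{25} \approx 229.48$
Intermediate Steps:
$C{\left(S,K \right)} = - \frac{13}{10}$ ($C{\left(S,K \right)} = \frac{4}{-5} - \frac{3}{6} = 4 \left(- \frac{1}{5}\right) - \frac{1}{2} = - \frac{4}{5} - \frac{1}{2} = - \frac{13}{10}$)
$Y{\left(R \right)} = R^{2} - 4 R$
$Y{\left(C{\left(2,-2 \right)} \right)} \left(6 + 2\right) \left(7 - 3\right) + 9 = - \frac{13 \left(-4 - \frac{13}{10}\right)}{10} \left(6 + 2\right) \left(7 - 3\right) + 9 = \left(- \frac{13}{10}\right) \left(- \frac{53}{10}\right) 8 \cdot 4 + 9 = \frac{689}{100} \cdot 32 + 9 = \frac{5512}{25} + 9 = \frac{5737}{25}$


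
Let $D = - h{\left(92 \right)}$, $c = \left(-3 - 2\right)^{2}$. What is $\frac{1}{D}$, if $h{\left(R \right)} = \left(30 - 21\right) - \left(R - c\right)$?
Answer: $\frac{1}{58} \approx 0.017241$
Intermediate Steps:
$c = 25$ ($c = \left(-5\right)^{2} = 25$)
$h{\left(R \right)} = 34 - R$ ($h{\left(R \right)} = \left(30 - 21\right) - \left(-25 + R\right) = 9 - \left(-25 + R\right) = 34 - R$)
$D = 58$ ($D = - (34 - 92) = \left(-1\right) \left(-58\right) = 58$)
$\frac{1}{D} = \frac{1}{58}$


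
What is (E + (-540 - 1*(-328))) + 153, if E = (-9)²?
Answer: 22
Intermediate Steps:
E = 81
(E + (-540 - 1*(-328))) + 153 = (81 + (-540 - 1*(-328))) + 153 = (81 + (-540 + 328)) + 153 = (81 - 212) + 153 = -131 + 153 = 22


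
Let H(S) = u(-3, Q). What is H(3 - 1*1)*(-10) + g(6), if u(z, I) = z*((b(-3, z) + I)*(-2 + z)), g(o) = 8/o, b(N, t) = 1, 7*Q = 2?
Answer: -4022/21 ≈ -191.52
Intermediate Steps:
Q = 2/7 (Q = (1/7)*2 = 2/7 ≈ 0.28571)
u(z, I) = z*(1 + I)*(-2 + z) (u(z, I) = z*((1 + I)*(-2 + z)) = z*(1 + I)*(-2 + z))
H(S) = 135/7 (H(S) = -3*(-2 - 3 - 2*2/7 + (2/7)*(-3)) = -3*(-2 - 3 - 4/7 - 6/7) = -3*(-45/7) = 135/7)
H(3 - 1*1)*(-10) + g(6) = (135/7)*(-10) + 8/6 = -1350/7 + 8*(1/6) = -1350/7 + 4/3 = -4022/21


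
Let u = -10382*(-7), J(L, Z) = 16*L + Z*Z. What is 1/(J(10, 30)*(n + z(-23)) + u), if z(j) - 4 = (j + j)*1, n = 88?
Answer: 1/121434 ≈ 8.2349e-6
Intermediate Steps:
J(L, Z) = Z² + 16*L (J(L, Z) = 16*L + Z² = Z² + 16*L)
z(j) = 4 + 2*j (z(j) = 4 + (j + j)*1 = 4 + (2*j)*1 = 4 + 2*j)
u = 72674
1/(J(10, 30)*(n + z(-23)) + u) = 1/((30² + 16*10)*(88 + (4 + 2*(-23))) + 72674) = 1/((900 + 160)*(88 + (4 - 46)) + 72674) = 1/(1060*(88 - 42) + 72674) = 1/(1060*46 + 72674) = 1/(48760 + 72674) = 1/121434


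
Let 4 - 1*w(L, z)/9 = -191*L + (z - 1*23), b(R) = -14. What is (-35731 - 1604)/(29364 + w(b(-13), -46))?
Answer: -2489/397 ≈ -6.2695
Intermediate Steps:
w(L, z) = 243 - 9*z + 1719*L (w(L, z) = 36 - 9*(-191*L + (z - 1*23)) = 36 - 9*(-191*L + (z - 23)) = 36 - 9*(-191*L + (-23 + z)) = 36 - 9*(-23 + z - 191*L) = 36 + (207 - 9*z + 1719*L) = 243 - 9*z + 1719*L)
(-35731 - 1604)/(29364 + w(b(-13), -46)) = (-35731 - 1604)/(29364 + (243 - 9*(-46) + 1719*(-14))) = -37335/(29364 + (243 + 414 - 24066)) = -37335/(29364 - 23409) = -37335/5955 = -37335*1/5955 = -2489/397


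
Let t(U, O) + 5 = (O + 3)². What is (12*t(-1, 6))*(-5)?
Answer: -4560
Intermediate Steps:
t(U, O) = -5 + (3 + O)² (t(U, O) = -5 + (O + 3)² = -5 + (3 + O)²)
(12*t(-1, 6))*(-5) = (12*(-5 + (3 + 6)²))*(-5) = (12*(-5 + 9²))*(-5) = (12*(-5 + 81))*(-5) = (12*76)*(-5) = 912*(-5) = -4560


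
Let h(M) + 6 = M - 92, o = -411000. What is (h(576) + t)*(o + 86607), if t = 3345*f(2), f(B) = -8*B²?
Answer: 34567966866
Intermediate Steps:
h(M) = -98 + M (h(M) = -6 + (M - 92) = -6 + (-92 + M) = -98 + M)
t = -107040 (t = 3345*(-8*2²) = 3345*(-8*4) = 3345*(-32) = -107040)
(h(576) + t)*(o + 86607) = ((-98 + 576) - 107040)*(-411000 + 86607) = (478 - 107040)*(-324393) = -106562*(-324393) = 34567966866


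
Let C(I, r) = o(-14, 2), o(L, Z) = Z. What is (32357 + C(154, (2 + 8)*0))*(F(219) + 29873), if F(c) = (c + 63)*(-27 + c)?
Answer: 2718706103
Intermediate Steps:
C(I, r) = 2
F(c) = (-27 + c)*(63 + c) (F(c) = (63 + c)*(-27 + c) = (-27 + c)*(63 + c))
(32357 + C(154, (2 + 8)*0))*(F(219) + 29873) = (32357 + 2)*((-1701 + 219² + 36*219) + 29873) = 32359*((-1701 + 47961 + 7884) + 29873) = 32359*(54144 + 29873) = 32359*84017 = 2718706103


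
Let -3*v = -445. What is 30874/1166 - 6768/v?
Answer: -4967767/259435 ≈ -19.148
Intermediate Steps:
v = 445/3 (v = -⅓*(-445) = 445/3 ≈ 148.33)
30874/1166 - 6768/v = 30874/1166 - 6768/445/3 = 30874*(1/1166) - 6768*3/445 = 15437/583 - 20304/445 = -4967767/259435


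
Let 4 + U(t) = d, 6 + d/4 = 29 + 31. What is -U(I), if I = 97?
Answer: -212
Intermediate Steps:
d = 216 (d = -24 + 4*(29 + 31) = -24 + 4*60 = -24 + 240 = 216)
U(t) = 212 (U(t) = -4 + 216 = 212)
-U(I) = -1*212 = -212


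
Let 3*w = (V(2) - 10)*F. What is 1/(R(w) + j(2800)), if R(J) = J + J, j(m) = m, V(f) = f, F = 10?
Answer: 3/8240 ≈ 0.00036408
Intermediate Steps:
w = -80/3 (w = ((2 - 10)*10)/3 = (-8*10)/3 = (1/3)*(-80) = -80/3 ≈ -26.667)
R(J) = 2*J
1/(R(w) + j(2800)) = 1/(2*(-80/3) + 2800) = 1/(-160/3 + 2800) = 1/(8240/3) = 3/8240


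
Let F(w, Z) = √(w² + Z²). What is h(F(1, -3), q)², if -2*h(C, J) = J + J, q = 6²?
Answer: 1296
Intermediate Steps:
q = 36
F(w, Z) = √(Z² + w²)
h(C, J) = -J (h(C, J) = -(J + J)/2 = -J)
h(F(1, -3), q)² = (-1*36)² = (-36)² = 1296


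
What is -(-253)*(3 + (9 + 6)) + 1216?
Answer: 5770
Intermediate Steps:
-(-253)*(3 + (9 + 6)) + 1216 = -(-253)*(3 + 15) + 1216 = -(-253)*18 + 1216 = -253*(-18) + 1216 = 4554 + 1216 = 5770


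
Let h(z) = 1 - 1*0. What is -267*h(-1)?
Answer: -267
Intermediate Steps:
h(z) = 1 (h(z) = 1 + 0 = 1)
-267*h(-1) = -267*1 = -267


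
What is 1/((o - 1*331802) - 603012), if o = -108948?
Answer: -1/1043762 ≈ -9.5807e-7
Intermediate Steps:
1/((o - 1*331802) - 603012) = 1/((-108948 - 1*331802) - 603012) = 1/((-108948 - 331802) - 603012) = 1/(-440750 - 603012) = 1/(-1043762) = -1/1043762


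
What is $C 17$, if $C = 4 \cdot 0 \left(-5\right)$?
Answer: $0$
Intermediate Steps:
$C = 0$ ($C = 4 \cdot 0 = 0$)
$C 17 = 0 \cdot 17 = 0$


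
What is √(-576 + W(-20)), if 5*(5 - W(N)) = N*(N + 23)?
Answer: I*√559 ≈ 23.643*I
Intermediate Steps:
W(N) = 5 - N*(23 + N)/5 (W(N) = 5 - N*(N + 23)/5 = 5 - N*(23 + N)/5)
√(-576 + W(-20)) = √(-576 + (5 - 23/5*(-20) - ⅕*(-20)²)) = √(-576 + (5 + 92 - ⅕*400)) = √(-576 + (5 + 92 - 80)) = √(-576 + 17) = √(-559) = I*√559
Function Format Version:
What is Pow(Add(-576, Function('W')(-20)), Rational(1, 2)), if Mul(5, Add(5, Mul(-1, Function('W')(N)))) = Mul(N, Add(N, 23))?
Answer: Mul(I, Pow(559, Rational(1, 2))) ≈ Mul(23.643, I)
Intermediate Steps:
Function('W')(N) = Add(5, Mul(Rational(-1, 5), N, Add(23, N))) (Function('W')(N) = Add(5, Mul(Rational(-1, 5), Mul(N, Add(N, 23)))) = Add(5, Mul(Rational(-1, 5), Mul(N, Add(23, N)))) = Add(5, Mul(Rational(-1, 5), N, Add(23, N))))
Pow(Add(-576, Function('W')(-20)), Rational(1, 2)) = Pow(Add(-576, Add(5, Mul(Rational(-23, 5), -20), Mul(Rational(-1, 5), Pow(-20, 2)))), Rational(1, 2)) = Pow(Add(-576, Add(5, 92, Mul(Rational(-1, 5), 400))), Rational(1, 2)) = Pow(Add(-576, Add(5, 92, -80)), Rational(1, 2)) = Pow(Add(-576, 17), Rational(1, 2)) = Pow(-559, Rational(1, 2)) = Mul(I, Pow(559, Rational(1, 2)))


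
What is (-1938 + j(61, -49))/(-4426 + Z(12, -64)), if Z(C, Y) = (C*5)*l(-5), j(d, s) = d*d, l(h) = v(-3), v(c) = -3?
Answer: -1783/4606 ≈ -0.38710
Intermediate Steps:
l(h) = -3
j(d, s) = d**2
Z(C, Y) = -15*C (Z(C, Y) = (C*5)*(-3) = (5*C)*(-3) = -15*C)
(-1938 + j(61, -49))/(-4426 + Z(12, -64)) = (-1938 + 61**2)/(-4426 - 15*12) = (-1938 + 3721)/(-4426 - 180) = 1783/(-4606) = 1783*(-1/4606) = -1783/4606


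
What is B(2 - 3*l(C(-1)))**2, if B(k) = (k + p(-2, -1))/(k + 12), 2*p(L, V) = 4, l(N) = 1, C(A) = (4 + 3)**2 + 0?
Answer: 1/121 ≈ 0.0082645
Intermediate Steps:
C(A) = 49 (C(A) = 7**2 + 0 = 49 + 0 = 49)
p(L, V) = 2 (p(L, V) = (1/2)*4 = 2)
B(k) = (2 + k)/(12 + k) (B(k) = (k + 2)/(k + 12) = (2 + k)/(12 + k))
B(2 - 3*l(C(-1)))**2 = ((2 + (2 - 3*1))/(12 + (2 - 3*1)))**2 = ((2 + (2 - 3))/(12 + (2 - 3)))**2 = ((2 - 1)/(12 - 1))**2 = (1/11)**2 = 1/121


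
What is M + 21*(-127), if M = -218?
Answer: -2885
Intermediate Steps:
M + 21*(-127) = -218 + 21*(-127) = -218 - 2667 = -2885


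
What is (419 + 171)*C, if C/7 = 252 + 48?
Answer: 1239000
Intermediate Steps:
C = 2100 (C = 7*(252 + 48) = 7*300 = 2100)
(419 + 171)*C = (419 + 171)*2100 = 590*2100 = 1239000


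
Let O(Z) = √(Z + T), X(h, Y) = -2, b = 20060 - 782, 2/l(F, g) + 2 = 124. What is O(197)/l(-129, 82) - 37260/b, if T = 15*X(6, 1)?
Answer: -230/119 + 61*√167 ≈ 786.36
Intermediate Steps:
l(F, g) = 1/61 (l(F, g) = 2/(-2 + 124) = 2/122 = 2*(1/122) = 1/61)
b = 19278
T = -30 (T = 15*(-2) = -30)
O(Z) = √(-30 + Z) (O(Z) = √(Z - 30) = √(-30 + Z))
O(197)/l(-129, 82) - 37260/b = √(-30 + 197)/(1/61) - 37260/19278 = √167*61 - 37260*1/19278 = 61*√167 - 230/119 = -230/119 + 61*√167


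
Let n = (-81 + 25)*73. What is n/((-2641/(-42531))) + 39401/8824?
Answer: -1534095949831/23304184 ≈ -65829.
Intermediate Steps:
n = -4088 (n = -56*73 = -4088)
n/((-2641/(-42531))) + 39401/8824 = -4088/((-2641/(-42531))) + 39401/8824 = -4088/((-2641*(-1/42531))) + 39401*(1/8824) = -4088/2641/42531 + 39401/8824 = -4088*42531/2641 + 39401/8824 = -173866728/2641 + 39401/8824 = -1534095949831/23304184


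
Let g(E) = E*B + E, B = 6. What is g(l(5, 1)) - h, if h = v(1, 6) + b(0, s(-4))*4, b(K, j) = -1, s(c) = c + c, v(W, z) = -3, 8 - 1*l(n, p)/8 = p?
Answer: 399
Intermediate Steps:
l(n, p) = 64 - 8*p
s(c) = 2*c
h = -7 (h = -3 - 1*4 = -3 - 4 = -7)
g(E) = 7*E (g(E) = E*6 + E = 6*E + E = 7*E)
g(l(5, 1)) - h = 7*(64 - 8*1) - 1*(-7) = 7*(64 - 8) + 7 = 7*56 + 7 = 392 + 7 = 399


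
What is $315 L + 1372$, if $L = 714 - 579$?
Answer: $43897$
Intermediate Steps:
$L = 135$
$315 L + 1372 = 315 \cdot 135 + 1372 = 42525 + 1372 = 43897$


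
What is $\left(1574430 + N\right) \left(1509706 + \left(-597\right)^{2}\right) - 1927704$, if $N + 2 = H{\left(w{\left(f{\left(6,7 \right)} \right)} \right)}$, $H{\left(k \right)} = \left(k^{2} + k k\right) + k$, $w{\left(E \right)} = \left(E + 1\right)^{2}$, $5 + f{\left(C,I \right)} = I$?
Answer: $2938380885181$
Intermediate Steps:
$f{\left(C,I \right)} = -5 + I$
$w{\left(E \right)} = \left(1 + E\right)^{2}$
$H{\left(k \right)} = k + 2 k^{2}$ ($H{\left(k \right)} = \left(k^{2} + k^{2}\right) + k = 2 k^{2} + k = k + 2 k^{2}$)
$N = 169$ ($N = -2 + \left(1 + \left(-5 + 7\right)\right)^{2} \left(1 + 2 \left(1 + \left(-5 + 7\right)\right)^{2}\right) = -2 + \left(1 + 2\right)^{2} \left(1 + 2 \left(1 + 2\right)^{2}\right) = -2 + 3^{2} \left(1 + 2 \cdot 3^{2}\right) = -2 + 9 \left(1 + 2 \cdot 9\right) = -2 + 9 \left(1 + 18\right) = -2 + 9 \cdot 19 = -2 + 171 = 169$)
$\left(1574430 + N\right) \left(1509706 + \left(-597\right)^{2}\right) - 1927704 = \left(1574430 + 169\right) \left(1509706 + \left(-597\right)^{2}\right) - 1927704 = 1574599 \left(1509706 + 356409\right) - 1927704 = 1574599 \cdot 1866115 - 1927704 = 2938382812885 - 1927704 = 2938380885181$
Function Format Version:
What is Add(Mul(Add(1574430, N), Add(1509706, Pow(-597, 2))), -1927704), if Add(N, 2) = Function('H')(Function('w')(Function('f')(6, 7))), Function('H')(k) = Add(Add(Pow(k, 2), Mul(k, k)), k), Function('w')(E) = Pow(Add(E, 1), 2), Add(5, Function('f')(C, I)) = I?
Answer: 2938380885181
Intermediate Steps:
Function('f')(C, I) = Add(-5, I)
Function('w')(E) = Pow(Add(1, E), 2)
Function('H')(k) = Add(k, Mul(2, Pow(k, 2))) (Function('H')(k) = Add(Add(Pow(k, 2), Pow(k, 2)), k) = Add(Mul(2, Pow(k, 2)), k) = Add(k, Mul(2, Pow(k, 2))))
N = 169 (N = Add(-2, Mul(Pow(Add(1, Add(-5, 7)), 2), Add(1, Mul(2, Pow(Add(1, Add(-5, 7)), 2))))) = Add(-2, Mul(Pow(Add(1, 2), 2), Add(1, Mul(2, Pow(Add(1, 2), 2))))) = Add(-2, Mul(Pow(3, 2), Add(1, Mul(2, Pow(3, 2))))) = Add(-2, Mul(9, Add(1, Mul(2, 9)))) = Add(-2, Mul(9, Add(1, 18))) = Add(-2, Mul(9, 19)) = Add(-2, 171) = 169)
Add(Mul(Add(1574430, N), Add(1509706, Pow(-597, 2))), -1927704) = Add(Mul(Add(1574430, 169), Add(1509706, Pow(-597, 2))), -1927704) = Add(Mul(1574599, Add(1509706, 356409)), -1927704) = Add(Mul(1574599, 1866115), -1927704) = Add(2938382812885, -1927704) = 2938380885181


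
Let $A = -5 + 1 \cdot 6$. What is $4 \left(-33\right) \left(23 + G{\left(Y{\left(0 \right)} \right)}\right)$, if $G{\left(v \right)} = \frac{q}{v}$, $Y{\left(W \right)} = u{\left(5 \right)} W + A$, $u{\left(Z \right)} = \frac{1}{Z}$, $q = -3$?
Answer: $-2640$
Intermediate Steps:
$A = 1$ ($A = -5 + 6 = 1$)
$Y{\left(W \right)} = 1 + \frac{W}{5}$ ($Y{\left(W \right)} = \frac{W}{5} + 1 = 1 + \frac{W}{5}$)
$G{\left(v \right)} = - \frac{3}{v}$
$4 \left(-33\right) \left(23 + G{\left(Y{\left(0 \right)} \right)}\right) = 4 \left(-33\right) \left(23 - \frac{3}{1 + \frac{1}{5} \cdot 0}\right) = - 132 \left(23 - \frac{3}{1 + 0}\right) = - 132 \left(23 - \frac{3}{1}\right) = - 132 \left(23 - 3\right) = \left(-132\right) 20 = -2640$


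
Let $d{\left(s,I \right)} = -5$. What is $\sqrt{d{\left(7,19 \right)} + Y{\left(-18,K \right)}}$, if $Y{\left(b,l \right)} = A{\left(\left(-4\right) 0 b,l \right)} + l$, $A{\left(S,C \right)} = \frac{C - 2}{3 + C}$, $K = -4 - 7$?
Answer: $\frac{i \sqrt{230}}{4} \approx 3.7914 i$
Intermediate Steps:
$K = -11$ ($K = -4 - 7 = -11$)
$A{\left(S,C \right)} = \frac{-2 + C}{3 + C}$
$Y{\left(b,l \right)} = l + \frac{-2 + l}{3 + l}$ ($Y{\left(b,l \right)} = \frac{-2 + l}{3 + l} + l = l + \frac{-2 + l}{3 + l}$)
$\sqrt{d{\left(7,19 \right)} + Y{\left(-18,K \right)}} = \sqrt{-5 + \frac{-2 - 11 - 11 \left(3 - 11\right)}{3 - 11}} = \sqrt{-5 + \frac{-2 - 11 - -88}{-8}} = \sqrt{-5 - \frac{-2 - 11 + 88}{8}} = \sqrt{-5 - \frac{75}{8}} = \sqrt{- \frac{115}{8}} = \frac{i \sqrt{230}}{4}$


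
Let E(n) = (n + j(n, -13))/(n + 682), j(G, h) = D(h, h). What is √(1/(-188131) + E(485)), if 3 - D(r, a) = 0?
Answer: √20156071278557397/219548877 ≈ 0.64665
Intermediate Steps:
D(r, a) = 3 (D(r, a) = 3 - 1*0 = 3 + 0 = 3)
j(G, h) = 3
E(n) = (3 + n)/(682 + n) (E(n) = (n + 3)/(n + 682) = (3 + n)/(682 + n))
√(1/(-188131) + E(485)) = √(1/(-188131) + (3 + 485)/(682 + 485)) = √(-1/188131 + 488/1167) = √(91806761/219548877) = √20156071278557397/219548877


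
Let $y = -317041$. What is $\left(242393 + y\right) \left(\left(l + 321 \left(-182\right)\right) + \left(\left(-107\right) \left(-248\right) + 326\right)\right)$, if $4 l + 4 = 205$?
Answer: $2352139818$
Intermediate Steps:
$l = \frac{201}{4}$ ($l = -1 + \frac{1}{4} \cdot 205 = -1 + \frac{205}{4} = \frac{201}{4} \approx 50.25$)
$\left(242393 + y\right) \left(\left(l + 321 \left(-182\right)\right) + \left(\left(-107\right) \left(-248\right) + 326\right)\right) = \left(242393 - 317041\right) \left(\left(\frac{201}{4} + 321 \left(-182\right)\right) + \left(\left(-107\right) \left(-248\right) + 326\right)\right) = - 74648 \left(\left(\frac{201}{4} - 58422\right) + \left(26536 + 326\right)\right) = - 74648 \left(- \frac{233487}{4} + 26862\right) = \left(-74648\right) \left(- \frac{126039}{4}\right) = 2352139818$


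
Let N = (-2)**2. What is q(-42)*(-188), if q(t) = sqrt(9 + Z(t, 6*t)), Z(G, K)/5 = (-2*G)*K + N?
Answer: -188*I*sqrt(105811) ≈ -61154.0*I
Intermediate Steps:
N = 4
Z(G, K) = 20 - 10*G*K (Z(G, K) = 5*((-2*G)*K + 4) = 5*(-2*G*K + 4) = 5*(4 - 2*G*K) = 20 - 10*G*K)
q(t) = sqrt(29 - 60*t**2) (q(t) = sqrt(9 + (20 - 10*t*6*t)) = sqrt(9 + (20 - 60*t**2)) = sqrt(29 - 60*t**2))
q(-42)*(-188) = sqrt(29 - 60*(-42)**2)*(-188) = sqrt(29 - 60*1764)*(-188) = sqrt(29 - 105840)*(-188) = sqrt(-105811)*(-188) = (I*sqrt(105811))*(-188) = -188*I*sqrt(105811)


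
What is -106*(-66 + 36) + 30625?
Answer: 33805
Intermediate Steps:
-106*(-66 + 36) + 30625 = -106*(-30) + 30625 = 3180 + 30625 = 33805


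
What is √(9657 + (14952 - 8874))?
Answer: √15735 ≈ 125.44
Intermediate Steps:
√(9657 + (14952 - 8874)) = √(9657 + 6078) = √15735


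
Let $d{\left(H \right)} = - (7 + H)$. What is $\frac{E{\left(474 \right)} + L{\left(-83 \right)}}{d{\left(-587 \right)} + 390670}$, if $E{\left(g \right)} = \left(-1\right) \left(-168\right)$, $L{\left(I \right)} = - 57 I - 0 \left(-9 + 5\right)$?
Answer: $\frac{4899}{391250} \approx 0.012521$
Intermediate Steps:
$d{\left(H \right)} = -7 - H$
$L{\left(I \right)} = - 57 I$ ($L{\left(I \right)} = - 57 I - 0 \left(-4\right) = - 57 I - 0 = - 57 I + 0 = - 57 I$)
$E{\left(g \right)} = 168$
$\frac{E{\left(474 \right)} + L{\left(-83 \right)}}{d{\left(-587 \right)} + 390670} = \frac{168 - -4731}{\left(-7 - -587\right) + 390670} = \frac{168 + 4731}{\left(-7 + 587\right) + 390670} = \frac{4899}{580 + 390670} = \frac{4899}{391250}$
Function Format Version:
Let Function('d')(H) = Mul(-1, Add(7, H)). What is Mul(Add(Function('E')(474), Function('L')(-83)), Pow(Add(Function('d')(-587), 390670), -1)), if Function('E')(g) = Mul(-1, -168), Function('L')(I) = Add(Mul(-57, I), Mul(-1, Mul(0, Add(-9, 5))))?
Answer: Rational(4899, 391250) ≈ 0.012521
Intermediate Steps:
Function('d')(H) = Add(-7, Mul(-1, H))
Function('L')(I) = Mul(-57, I) (Function('L')(I) = Add(Mul(-57, I), Mul(-1, Mul(0, -4))) = Add(Mul(-57, I), Mul(-1, 0)) = Add(Mul(-57, I), 0) = Mul(-57, I))
Function('E')(g) = 168
Mul(Add(Function('E')(474), Function('L')(-83)), Pow(Add(Function('d')(-587), 390670), -1)) = Mul(Add(168, Mul(-57, -83)), Pow(Add(Add(-7, Mul(-1, -587)), 390670), -1)) = Mul(Add(168, 4731), Pow(Add(Add(-7, 587), 390670), -1)) = Mul(4899, Pow(Add(580, 390670), -1)) = Mul(4899, Pow(391250, -1)) = Mul(4899, Rational(1, 391250)) = Rational(4899, 391250)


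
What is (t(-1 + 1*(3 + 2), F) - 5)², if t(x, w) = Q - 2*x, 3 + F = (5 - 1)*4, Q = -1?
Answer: 196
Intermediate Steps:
F = 13 (F = -3 + (5 - 1)*4 = -3 + 4*4 = -3 + 16 = 13)
t(x, w) = -1 - 2*x
(t(-1 + 1*(3 + 2), F) - 5)² = ((-1 - 2*(-1 + 1*(3 + 2))) - 5)² = ((-1 - 2*(-1 + 1*5)) - 5)² = ((-1 - 2*(-1 + 5)) - 5)² = ((-1 - 2*4) - 5)² = ((-1 - 8) - 5)² = (-9 - 5)² = (-14)² = 196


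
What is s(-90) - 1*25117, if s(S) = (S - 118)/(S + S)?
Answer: -1130213/45 ≈ -25116.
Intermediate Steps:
s(S) = (-118 + S)/(2*S) (s(S) = (-118 + S)/((2*S)) = (-118 + S)*(1/(2*S)) = (-118 + S)/(2*S))
s(-90) - 1*25117 = (½)*(-118 - 90)/(-90) - 1*25117 = (½)*(-1/90)*(-208) - 25117 = 52/45 - 25117 = -1130213/45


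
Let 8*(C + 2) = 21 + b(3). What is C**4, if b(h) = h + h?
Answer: 14641/4096 ≈ 3.5745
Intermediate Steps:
b(h) = 2*h
C = 11/8 (C = -2 + (21 + 2*3)/8 = -2 + (21 + 6)/8 = -2 + (1/8)*27 = -2 + 27/8 = 11/8 ≈ 1.3750)
C**4 = (11/8)**4 = 14641/4096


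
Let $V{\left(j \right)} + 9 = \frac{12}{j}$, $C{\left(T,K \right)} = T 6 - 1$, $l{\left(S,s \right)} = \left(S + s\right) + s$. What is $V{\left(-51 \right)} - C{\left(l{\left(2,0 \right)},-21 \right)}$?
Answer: $- \frac{344}{17} \approx -20.235$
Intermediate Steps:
$l{\left(S,s \right)} = S + 2 s$
$C{\left(T,K \right)} = -1 + 6 T$ ($C{\left(T,K \right)} = 6 T - 1 = -1 + 6 T$)
$V{\left(j \right)} = -9 + \frac{12}{j}$
$V{\left(-51 \right)} - C{\left(l{\left(2,0 \right)},-21 \right)} = \left(-9 + \frac{12}{-51}\right) - \left(-1 + 6 \left(2 + 2 \cdot 0\right)\right) = \left(-9 + 12 \left(- \frac{1}{51}\right)\right) - \left(-1 + 6 \left(2 + 0\right)\right) = \left(-9 - \frac{4}{17}\right) - \left(-1 + 6 \cdot 2\right) = - \frac{157}{17} - \left(-1 + 12\right) = - \frac{157}{17} - 11 = - \frac{344}{17}$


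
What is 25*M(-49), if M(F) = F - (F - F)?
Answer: -1225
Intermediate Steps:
M(F) = F (M(F) = F - 1*0 = F + 0 = F)
25*M(-49) = 25*(-49) = -1225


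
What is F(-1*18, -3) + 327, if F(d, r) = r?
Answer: 324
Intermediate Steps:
F(-1*18, -3) + 327 = -3 + 327 = 324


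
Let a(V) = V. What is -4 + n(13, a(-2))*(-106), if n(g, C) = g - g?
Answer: -4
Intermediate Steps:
n(g, C) = 0
-4 + n(13, a(-2))*(-106) = -4 + 0*(-106) = -4 + 0 = -4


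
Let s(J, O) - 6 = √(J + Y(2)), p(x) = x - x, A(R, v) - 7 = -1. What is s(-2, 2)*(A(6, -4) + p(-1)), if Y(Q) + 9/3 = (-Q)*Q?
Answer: 36 + 18*I ≈ 36.0 + 18.0*I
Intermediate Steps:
A(R, v) = 6 (A(R, v) = 7 - 1 = 6)
p(x) = 0
Y(Q) = -3 - Q² (Y(Q) = -3 + (-Q)*Q = -3 - Q²)
s(J, O) = 6 + √(-7 + J) (s(J, O) = 6 + √(J + (-3 - 1*2²)) = 6 + √(J + (-3 - 1*4)) = 6 + √(J + (-3 - 4)) = 6 + √(J - 7) = 6 + √(-7 + J))
s(-2, 2)*(A(6, -4) + p(-1)) = (6 + √(-7 - 2))*(6 + 0) = (6 + √(-9))*6 = (6 + 3*I)*6 = 36 + 18*I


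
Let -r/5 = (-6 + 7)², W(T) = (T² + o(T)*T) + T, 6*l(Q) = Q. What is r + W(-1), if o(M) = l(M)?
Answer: -29/6 ≈ -4.8333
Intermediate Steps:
l(Q) = Q/6
o(M) = M/6
W(T) = T + 7*T²/6 (W(T) = (T² + (T/6)*T) + T = (T² + T²/6) + T = 7*T²/6 + T = T + 7*T²/6)
r = -5 (r = -5*(-6 + 7)² = -5*1² = -5*1 = -5)
r + W(-1) = -5 + (⅙)*(-1)*(6 + 7*(-1)) = -5 + (⅙)*(-1)*(6 - 7) = -5 + (⅙)*(-1)*(-1) = -5 + ⅙ = -29/6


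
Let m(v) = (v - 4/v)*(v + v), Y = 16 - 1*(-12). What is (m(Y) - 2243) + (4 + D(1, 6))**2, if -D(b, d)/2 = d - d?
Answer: -667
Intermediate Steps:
Y = 28 (Y = 16 + 12 = 28)
D(b, d) = 0 (D(b, d) = -2*(d - d) = -2*0 = 0)
m(v) = 2*v*(v - 4/v) (m(v) = (v - 4/v)*(2*v) = 2*v*(v - 4/v))
(m(Y) - 2243) + (4 + D(1, 6))**2 = ((-8 + 2*28**2) - 2243) + (4 + 0)**2 = ((-8 + 2*784) - 2243) + 4**2 = ((-8 + 1568) - 2243) + 16 = (1560 - 2243) + 16 = -683 + 16 = -667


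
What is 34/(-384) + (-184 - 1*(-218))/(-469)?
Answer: -14501/90048 ≈ -0.16104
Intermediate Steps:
34/(-384) + (-184 - 1*(-218))/(-469) = 34*(-1/384) + (-184 + 218)*(-1/469) = -17/192 + 34*(-1/469) = -17/192 - 34/469 = -14501/90048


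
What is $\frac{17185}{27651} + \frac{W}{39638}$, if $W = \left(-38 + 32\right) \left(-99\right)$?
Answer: $\frac{348801862}{548015169} \approx 0.63648$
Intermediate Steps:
$W = 594$ ($W = \left(-6\right) \left(-99\right) = 594$)
$\frac{17185}{27651} + \frac{W}{39638} = \frac{17185}{27651} + \frac{594}{39638} = 17185 \cdot \frac{1}{27651} + 594 \cdot \frac{1}{39638} = \frac{17185}{27651} + \frac{297}{19819} = \frac{348801862}{548015169}$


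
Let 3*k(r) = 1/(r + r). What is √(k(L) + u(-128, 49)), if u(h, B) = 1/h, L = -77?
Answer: I*√136290/3696 ≈ 0.099885*I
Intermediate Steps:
k(r) = 1/(6*r) (k(r) = 1/(3*(r + r)) = 1/(3*((2*r))) = (1/(2*r))/3 = 1/(6*r))
√(k(L) + u(-128, 49)) = √((⅙)/(-77) + 1/(-128)) = √((⅙)*(-1/77) - 1/128) = √(-1/462 - 1/128) = √(-295/29568) = I*√136290/3696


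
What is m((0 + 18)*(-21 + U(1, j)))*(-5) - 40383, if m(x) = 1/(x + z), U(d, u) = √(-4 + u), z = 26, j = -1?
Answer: -1267258483/31381 + 45*I*√5/62762 ≈ -40383.0 + 0.0016032*I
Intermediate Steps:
m(x) = 1/(26 + x) (m(x) = 1/(x + 26) = 1/(26 + x))
m((0 + 18)*(-21 + U(1, j)))*(-5) - 40383 = -5/(26 + (0 + 18)*(-21 + √(-4 - 1))) - 40383 = -5/(26 + 18*(-21 + √(-5))) - 40383 = -5/(26 + 18*(-21 + I*√5)) - 40383 = -5/(26 + (-378 + 18*I*√5)) - 40383 = -5/(-352 + 18*I*√5) - 40383 = -40383 - 5/(-352 + 18*I*√5)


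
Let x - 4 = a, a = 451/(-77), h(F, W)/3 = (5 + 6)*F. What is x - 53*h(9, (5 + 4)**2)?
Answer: -110200/7 ≈ -15743.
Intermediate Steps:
h(F, W) = 33*F (h(F, W) = 3*((5 + 6)*F) = 3*(11*F) = 33*F)
a = -41/7 (a = 451*(-1/77) = -41/7 ≈ -5.8571)
x = -13/7 (x = 4 - 41/7 = -13/7 ≈ -1.8571)
x - 53*h(9, (5 + 4)**2) = -13/7 - 1749*9 = -13/7 - 53*297 = -13/7 - 15741 = -110200/7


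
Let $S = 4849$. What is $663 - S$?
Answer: $-4186$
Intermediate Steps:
$663 - S = 663 - 4849 = -4186$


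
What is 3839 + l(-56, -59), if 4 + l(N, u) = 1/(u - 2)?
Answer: 233934/61 ≈ 3835.0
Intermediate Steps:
l(N, u) = -4 + 1/(-2 + u) (l(N, u) = -4 + 1/(u - 2) = -4 + 1/(-2 + u))
3839 + l(-56, -59) = 3839 + (9 - 4*(-59))/(-2 - 59) = 3839 + (9 + 236)/(-61) = 3839 - 1/61*245 = 3839 - 245/61 = 233934/61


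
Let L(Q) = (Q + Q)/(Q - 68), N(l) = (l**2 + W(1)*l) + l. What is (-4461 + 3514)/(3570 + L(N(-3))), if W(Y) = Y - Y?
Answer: -29357/110664 ≈ -0.26528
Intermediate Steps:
W(Y) = 0
N(l) = l + l**2 (N(l) = (l**2 + 0*l) + l = (l**2 + 0) + l = l**2 + l = l + l**2)
L(Q) = 2*Q/(-68 + Q) (L(Q) = (2*Q)/(-68 + Q) = 2*Q/(-68 + Q))
(-4461 + 3514)/(3570 + L(N(-3))) = (-4461 + 3514)/(3570 + 2*(-3*(1 - 3))/(-68 - 3*(1 - 3))) = -947/(3570 + 2*(-3*(-2))/(-68 - 3*(-2))) = -947/(3570 + 2*6/(-68 + 6)) = -947/(3570 + 2*6/(-62)) = -947/(3570 + 2*6*(-1/62)) = -947/(3570 - 6/31) = -947/110664/31 = -947*31/110664 = -29357/110664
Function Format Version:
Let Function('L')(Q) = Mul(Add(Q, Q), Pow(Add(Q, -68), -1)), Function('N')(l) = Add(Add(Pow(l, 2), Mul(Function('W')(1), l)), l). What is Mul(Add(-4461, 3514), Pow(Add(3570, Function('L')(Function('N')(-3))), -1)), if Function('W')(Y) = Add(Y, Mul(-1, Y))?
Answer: Rational(-29357, 110664) ≈ -0.26528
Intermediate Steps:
Function('W')(Y) = 0
Function('N')(l) = Add(l, Pow(l, 2)) (Function('N')(l) = Add(Add(Pow(l, 2), Mul(0, l)), l) = Add(Add(Pow(l, 2), 0), l) = Add(Pow(l, 2), l) = Add(l, Pow(l, 2)))
Function('L')(Q) = Mul(2, Q, Pow(Add(-68, Q), -1)) (Function('L')(Q) = Mul(Mul(2, Q), Pow(Add(-68, Q), -1)) = Mul(2, Q, Pow(Add(-68, Q), -1)))
Mul(Add(-4461, 3514), Pow(Add(3570, Function('L')(Function('N')(-3))), -1)) = Mul(Add(-4461, 3514), Pow(Add(3570, Mul(2, Mul(-3, Add(1, -3)), Pow(Add(-68, Mul(-3, Add(1, -3))), -1))), -1)) = Mul(-947, Pow(Add(3570, Mul(2, Mul(-3, -2), Pow(Add(-68, Mul(-3, -2)), -1))), -1)) = Mul(-947, Pow(Add(3570, Mul(2, 6, Pow(Add(-68, 6), -1))), -1)) = Mul(-947, Pow(Add(3570, Mul(2, 6, Pow(-62, -1))), -1)) = Mul(-947, Pow(Add(3570, Mul(2, 6, Rational(-1, 62))), -1)) = Mul(-947, Pow(Add(3570, Rational(-6, 31)), -1)) = Mul(-947, Pow(Rational(110664, 31), -1)) = Mul(-947, Rational(31, 110664)) = Rational(-29357, 110664)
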